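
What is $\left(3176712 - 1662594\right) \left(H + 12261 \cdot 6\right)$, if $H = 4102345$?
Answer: $6322822011498$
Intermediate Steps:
$\left(3176712 - 1662594\right) \left(H + 12261 \cdot 6\right) = \left(3176712 - 1662594\right) \left(4102345 + 12261 \cdot 6\right) = 1514118 \left(4102345 + 73566\right) = 1514118 \cdot 4175911 = 6322822011498$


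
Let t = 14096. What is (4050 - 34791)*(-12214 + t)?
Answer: -57854562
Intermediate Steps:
(4050 - 34791)*(-12214 + t) = (4050 - 34791)*(-12214 + 14096) = -30741*1882 = -57854562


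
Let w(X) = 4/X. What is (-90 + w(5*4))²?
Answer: 201601/25 ≈ 8064.0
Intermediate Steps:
(-90 + w(5*4))² = (-90 + 4/((5*4)))² = (-90 + 4/20)² = (-90 + 4*(1/20))² = (-90 + ⅕)² = (-449/5)² = 201601/25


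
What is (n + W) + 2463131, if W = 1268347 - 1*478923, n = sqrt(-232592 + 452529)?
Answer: 3252555 + sqrt(219937) ≈ 3.2530e+6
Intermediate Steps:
n = sqrt(219937) ≈ 468.97
W = 789424 (W = 1268347 - 478923 = 789424)
(n + W) + 2463131 = (sqrt(219937) + 789424) + 2463131 = (789424 + sqrt(219937)) + 2463131 = 3252555 + sqrt(219937)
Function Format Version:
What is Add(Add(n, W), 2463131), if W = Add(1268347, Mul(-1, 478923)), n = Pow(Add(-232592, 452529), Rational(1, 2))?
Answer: Add(3252555, Pow(219937, Rational(1, 2))) ≈ 3.2530e+6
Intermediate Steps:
n = Pow(219937, Rational(1, 2)) ≈ 468.97
W = 789424 (W = Add(1268347, -478923) = 789424)
Add(Add(n, W), 2463131) = Add(Add(Pow(219937, Rational(1, 2)), 789424), 2463131) = Add(Add(789424, Pow(219937, Rational(1, 2))), 2463131) = Add(3252555, Pow(219937, Rational(1, 2)))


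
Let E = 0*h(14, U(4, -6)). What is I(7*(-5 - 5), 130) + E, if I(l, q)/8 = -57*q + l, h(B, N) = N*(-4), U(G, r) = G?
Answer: -59840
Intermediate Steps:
h(B, N) = -4*N
I(l, q) = -456*q + 8*l (I(l, q) = 8*(-57*q + l) = 8*(l - 57*q) = -456*q + 8*l)
E = 0 (E = 0*(-4*4) = 0*(-16) = 0)
I(7*(-5 - 5), 130) + E = (-456*130 + 8*(7*(-5 - 5))) + 0 = (-59280 + 8*(7*(-10))) + 0 = (-59280 + 8*(-70)) + 0 = (-59280 - 560) + 0 = -59840 + 0 = -59840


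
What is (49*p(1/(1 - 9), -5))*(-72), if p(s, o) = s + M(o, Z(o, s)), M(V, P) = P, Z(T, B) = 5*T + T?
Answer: 106281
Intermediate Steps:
Z(T, B) = 6*T
p(s, o) = s + 6*o
(49*p(1/(1 - 9), -5))*(-72) = (49*(1/(1 - 9) + 6*(-5)))*(-72) = (49*(1/(-8) - 30))*(-72) = (49*(-⅛ - 30))*(-72) = (49*(-241/8))*(-72) = -11809/8*(-72) = 106281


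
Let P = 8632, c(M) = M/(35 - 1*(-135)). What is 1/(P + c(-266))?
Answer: 85/733587 ≈ 0.00011587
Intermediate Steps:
c(M) = M/170 (c(M) = M/(35 + 135) = M/170)
1/(P + c(-266)) = 1/(8632 + (1/170)*(-266)) = 1/(8632 - 133/85) = 1/(733587/85) = 85/733587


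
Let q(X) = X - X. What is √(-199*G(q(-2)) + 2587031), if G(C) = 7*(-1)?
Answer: 2*√647106 ≈ 1608.9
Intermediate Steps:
q(X) = 0
G(C) = -7
√(-199*G(q(-2)) + 2587031) = √(-199*(-7) + 2587031) = √(1393 + 2587031) = √2588424 = 2*√647106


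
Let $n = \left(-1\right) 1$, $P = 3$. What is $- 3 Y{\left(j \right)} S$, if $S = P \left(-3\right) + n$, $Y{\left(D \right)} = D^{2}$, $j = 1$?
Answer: $30$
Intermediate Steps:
$n = -1$
$S = -10$ ($S = 3 \left(-3\right) - 1 = -9 - 1 = -10$)
$- 3 Y{\left(j \right)} S = - 3 \cdot 1^{2} \left(-10\right) = \left(-3\right) 1 \left(-10\right) = \left(-3\right) \left(-10\right) = 30$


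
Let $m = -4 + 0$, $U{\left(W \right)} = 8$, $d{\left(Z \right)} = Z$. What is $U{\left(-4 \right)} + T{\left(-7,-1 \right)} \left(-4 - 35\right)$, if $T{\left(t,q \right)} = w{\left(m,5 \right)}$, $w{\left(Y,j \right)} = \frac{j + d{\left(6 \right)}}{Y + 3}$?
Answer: $437$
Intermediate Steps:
$m = -4$
$w{\left(Y,j \right)} = \frac{6 + j}{3 + Y}$ ($w{\left(Y,j \right)} = \frac{j + 6}{Y + 3} = \frac{6 + j}{3 + Y}$)
$T{\left(t,q \right)} = -11$ ($T{\left(t,q \right)} = \frac{6 + 5}{3 - 4} = \frac{1}{-1} \cdot 11 = \left(-1\right) 11 = -11$)
$U{\left(-4 \right)} + T{\left(-7,-1 \right)} \left(-4 - 35\right) = 8 - 11 \left(-4 - 35\right) = 8 - -429 = 8 + 429 = 437$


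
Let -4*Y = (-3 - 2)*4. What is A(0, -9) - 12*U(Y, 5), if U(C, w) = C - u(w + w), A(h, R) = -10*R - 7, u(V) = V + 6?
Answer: 215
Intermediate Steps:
u(V) = 6 + V
A(h, R) = -7 - 10*R
Y = 5 (Y = -(-3 - 2)*4/4 = -(-5)*4/4 = -¼*(-20) = 5)
U(C, w) = -6 + C - 2*w (U(C, w) = C - (6 + (w + w)) = C - (6 + 2*w) = C + (-6 - 2*w) = -6 + C - 2*w)
A(0, -9) - 12*U(Y, 5) = (-7 - 10*(-9)) - 12*(-6 + 5 - 2*5) = (-7 + 90) - 12*(-6 + 5 - 10) = 83 - 12*(-11) = 83 + 132 = 215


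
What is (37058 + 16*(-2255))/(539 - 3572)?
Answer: -326/1011 ≈ -0.32245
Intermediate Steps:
(37058 + 16*(-2255))/(539 - 3572) = (37058 - 36080)/(-3033) = 978*(-1/3033) = -326/1011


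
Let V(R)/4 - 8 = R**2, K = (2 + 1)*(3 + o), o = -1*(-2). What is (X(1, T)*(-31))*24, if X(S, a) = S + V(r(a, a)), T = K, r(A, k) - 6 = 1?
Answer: -170376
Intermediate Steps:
r(A, k) = 7 (r(A, k) = 6 + 1 = 7)
o = 2
K = 15 (K = (2 + 1)*(3 + 2) = 3*5 = 15)
V(R) = 32 + 4*R**2
T = 15
X(S, a) = 228 + S (X(S, a) = S + (32 + 4*7**2) = S + (32 + 4*49) = S + (32 + 196) = S + 228 = 228 + S)
(X(1, T)*(-31))*24 = ((228 + 1)*(-31))*24 = (229*(-31))*24 = -7099*24 = -170376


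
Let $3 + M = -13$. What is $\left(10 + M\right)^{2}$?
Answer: $36$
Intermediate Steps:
$M = -16$ ($M = -3 - 13 = -16$)
$\left(10 + M\right)^{2} = \left(10 - 16\right)^{2} = \left(-6\right)^{2} = 36$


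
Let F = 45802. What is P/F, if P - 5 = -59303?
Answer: -29649/22901 ≈ -1.2947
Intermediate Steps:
P = -59298 (P = 5 - 59303 = -59298)
P/F = -59298/45802 = -59298*1/45802 = -29649/22901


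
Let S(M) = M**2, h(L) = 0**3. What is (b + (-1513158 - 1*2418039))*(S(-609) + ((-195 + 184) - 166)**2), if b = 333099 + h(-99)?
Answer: -1447190996580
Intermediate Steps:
h(L) = 0
b = 333099 (b = 333099 + 0 = 333099)
(b + (-1513158 - 1*2418039))*(S(-609) + ((-195 + 184) - 166)**2) = (333099 + (-1513158 - 1*2418039))*((-609)**2 + ((-195 + 184) - 166)**2) = (333099 + (-1513158 - 2418039))*(370881 + (-11 - 166)**2) = (333099 - 3931197)*(370881 + (-177)**2) = -3598098*(370881 + 31329) = -3598098*402210 = -1447190996580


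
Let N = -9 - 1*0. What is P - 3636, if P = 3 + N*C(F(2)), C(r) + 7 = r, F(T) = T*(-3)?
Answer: -3516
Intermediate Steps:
F(T) = -3*T
C(r) = -7 + r
N = -9 (N = -9 + 0 = -9)
P = 120 (P = 3 - 9*(-7 - 3*2) = 3 - 9*(-7 - 6) = 3 - 9*(-13) = 3 + 117 = 120)
P - 3636 = 120 - 3636 = -3516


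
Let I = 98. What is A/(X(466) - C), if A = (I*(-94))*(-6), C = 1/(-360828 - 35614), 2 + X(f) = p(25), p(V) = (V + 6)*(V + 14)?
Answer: 21912142224/478505495 ≈ 45.793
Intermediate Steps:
p(V) = (6 + V)*(14 + V)
X(f) = 1207 (X(f) = -2 + (84 + 25² + 20*25) = -2 + (84 + 625 + 500) = -2 + 1209 = 1207)
C = -1/396442 (C = 1/(-396442) = -1/396442 ≈ -2.5224e-6)
A = 55272 (A = (98*(-94))*(-6) = -9212*(-6) = 55272)
A/(X(466) - C) = 55272/(1207 - 1*(-1/396442)) = 55272/(1207 + 1/396442) = 55272/(478505495/396442) = 55272*(396442/478505495) = 21912142224/478505495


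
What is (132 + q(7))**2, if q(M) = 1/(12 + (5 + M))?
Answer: 10042561/576 ≈ 17435.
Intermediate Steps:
q(M) = 1/(17 + M)
(132 + q(7))**2 = (132 + 1/(17 + 7))**2 = (132 + 1/24)**2 = (3169/24)**2 = 10042561/576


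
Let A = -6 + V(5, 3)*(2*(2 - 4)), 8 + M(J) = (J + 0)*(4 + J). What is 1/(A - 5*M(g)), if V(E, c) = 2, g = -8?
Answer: -1/134 ≈ -0.0074627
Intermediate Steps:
M(J) = -8 + J*(4 + J) (M(J) = -8 + (J + 0)*(4 + J) = -8 + J*(4 + J))
A = -14 (A = -6 + 2*(2*(2 - 4)) = -6 + 2*(2*(-2)) = -6 + 2*(-4) = -6 - 8 = -14)
1/(A - 5*M(g)) = 1/(-14 - 5*(-8 + (-8)² + 4*(-8))) = 1/(-14 - 5*(-8 + 64 - 32)) = 1/(-14 - 5*24) = 1/(-14 - 120) = 1/(-134) = -1/134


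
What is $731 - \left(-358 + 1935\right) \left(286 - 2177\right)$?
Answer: $2982838$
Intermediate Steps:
$731 - \left(-358 + 1935\right) \left(286 - 2177\right) = 731 - 1577 \left(-1891\right) = 731 - -2982107 = 731 + 2982107 = 2982838$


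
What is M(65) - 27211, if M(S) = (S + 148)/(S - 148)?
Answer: -2258726/83 ≈ -27214.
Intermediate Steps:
M(S) = (148 + S)/(-148 + S)
M(65) - 27211 = (148 + 65)/(-148 + 65) - 27211 = 213/(-83) - 27211 = -1/83*213 - 27211 = -213/83 - 27211 = -2258726/83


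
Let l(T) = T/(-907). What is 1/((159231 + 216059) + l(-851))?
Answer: 907/340388881 ≈ 2.6646e-6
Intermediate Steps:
l(T) = -T/907 (l(T) = T*(-1/907) = -T/907)
1/((159231 + 216059) + l(-851)) = 1/((159231 + 216059) - 1/907*(-851)) = 1/(375290 + 851/907) = 1/(340388881/907) = 907/340388881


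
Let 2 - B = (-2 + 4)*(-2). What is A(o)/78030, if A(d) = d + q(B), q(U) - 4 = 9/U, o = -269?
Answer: -31/9180 ≈ -0.0033769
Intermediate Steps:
B = 6 (B = 2 - (-2 + 4)*(-2) = 2 - 2*(-2) = 2 - 1*(-4) = 2 + 4 = 6)
q(U) = 4 + 9/U
A(d) = 11/2 + d (A(d) = d + (4 + 9/6) = d + (4 + 9*(⅙)) = d + (4 + 3/2) = d + 11/2 = 11/2 + d)
A(o)/78030 = (11/2 - 269)/78030 = -527/2*1/78030 = -31/9180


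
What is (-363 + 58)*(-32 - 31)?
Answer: 19215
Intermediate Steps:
(-363 + 58)*(-32 - 31) = -305*(-63) = 19215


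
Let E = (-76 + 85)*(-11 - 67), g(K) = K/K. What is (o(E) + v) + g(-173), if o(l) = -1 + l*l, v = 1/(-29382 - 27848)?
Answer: 28203172919/57230 ≈ 4.9280e+5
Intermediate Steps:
g(K) = 1
E = -702 (E = 9*(-78) = -702)
v = -1/57230 (v = 1/(-57230) = -1/57230 ≈ -1.7473e-5)
o(l) = -1 + l²
(o(E) + v) + g(-173) = ((-1 + (-702)²) - 1/57230) + 1 = ((-1 + 492804) - 1/57230) + 1 = (492803 - 1/57230) + 1 = 28203115689/57230 + 1 = 28203172919/57230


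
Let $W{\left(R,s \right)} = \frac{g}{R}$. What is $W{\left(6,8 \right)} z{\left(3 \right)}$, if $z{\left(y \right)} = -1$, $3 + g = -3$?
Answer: $1$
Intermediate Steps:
$g = -6$ ($g = -3 - 3 = -6$)
$W{\left(R,s \right)} = - \frac{6}{R}$
$W{\left(6,8 \right)} z{\left(3 \right)} = - \frac{6}{6} \left(-1\right) = \left(-6\right) \frac{1}{6} \left(-1\right) = \left(-1\right) \left(-1\right) = 1$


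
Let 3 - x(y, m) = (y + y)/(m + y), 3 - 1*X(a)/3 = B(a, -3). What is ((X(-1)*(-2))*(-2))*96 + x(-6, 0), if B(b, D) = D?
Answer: 6913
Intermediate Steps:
X(a) = 18 (X(a) = 9 - 3*(-3) = 9 + 9 = 18)
x(y, m) = 3 - 2*y/(m + y) (x(y, m) = 3 - (y + y)/(m + y) = 3 - 2*y/(m + y))
((X(-1)*(-2))*(-2))*96 + x(-6, 0) = ((18*(-2))*(-2))*96 + (-6 + 3*0)/(0 - 6) = -36*(-2)*96 + (-6 + 0)/(-6) = 72*96 - ⅙*(-6) = 6912 + 1 = 6913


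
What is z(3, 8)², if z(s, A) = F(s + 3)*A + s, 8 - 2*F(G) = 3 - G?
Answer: 2209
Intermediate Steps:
F(G) = 5/2 + G/2 (F(G) = 4 - (3 - G)/2 = 4 + (-3/2 + G/2) = 5/2 + G/2)
z(s, A) = s + A*(4 + s/2) (z(s, A) = (5/2 + (s + 3)/2)*A + s = (5/2 + (3 + s)/2)*A + s = (5/2 + (3/2 + s/2))*A + s = (4 + s/2)*A + s = A*(4 + s/2) + s = s + A*(4 + s/2))
z(3, 8)² = (3 + (½)*8*(8 + 3))² = (3 + (½)*8*11)² = (3 + 44)² = 47² = 2209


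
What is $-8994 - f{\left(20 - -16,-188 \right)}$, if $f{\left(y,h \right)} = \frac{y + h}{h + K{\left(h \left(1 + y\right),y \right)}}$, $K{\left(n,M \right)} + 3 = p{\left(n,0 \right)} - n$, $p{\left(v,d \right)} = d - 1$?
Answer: $- \frac{800464}{89} \approx -8994.0$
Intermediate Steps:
$p{\left(v,d \right)} = -1 + d$ ($p{\left(v,d \right)} = d - 1 = -1 + d$)
$K{\left(n,M \right)} = -4 - n$ ($K{\left(n,M \right)} = -3 - \left(1 + n\right) = -4 - n$)
$f{\left(y,h \right)} = \frac{h + y}{-4 + h - h \left(1 + y\right)}$ ($f{\left(y,h \right)} = \frac{y + h}{h - \left(4 + h \left(1 + y\right)\right)} = \frac{h + y}{h - \left(4 + h \left(1 + y\right)\right)} = \frac{h + y}{-4 + h - h \left(1 + y\right)}$)
$-8994 - f{\left(20 - -16,-188 \right)} = -8994 - \frac{\left(-1\right) \left(-188\right) - \left(20 - -16\right)}{4 - 188 \left(20 - -16\right)} = -8994 - \frac{188 - \left(20 + 16\right)}{4 - 188 \left(20 + 16\right)} = -8994 - \frac{188 - 36}{4 - 6768} = -8994 - \frac{1}{-6764} \cdot 152 = -8994 - \left(- \frac{1}{6764}\right) 152 = -8994 - - \frac{2}{89} = -8994 + \frac{2}{89} = - \frac{800464}{89}$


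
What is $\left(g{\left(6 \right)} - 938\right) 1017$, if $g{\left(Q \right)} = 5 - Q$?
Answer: $-954963$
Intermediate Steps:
$\left(g{\left(6 \right)} - 938\right) 1017 = \left(\left(5 - 6\right) - 938\right) 1017 = \left(-1 - 938\right) 1017 = \left(-939\right) 1017 = -954963$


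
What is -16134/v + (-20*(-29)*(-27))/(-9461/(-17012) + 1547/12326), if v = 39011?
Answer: -12810444413385702/557599242235 ≈ -22974.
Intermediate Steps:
-16134/v + (-20*(-29)*(-27))/(-9461/(-17012) + 1547/12326) = -16134/39011 + (-20*(-29)*(-27))/(-9461/(-17012) + 1547/12326) = -16134*1/39011 + (580*(-27))/(-9461*(-1/17012) + 1547*(1/12326)) = -16134/39011 - 15660/(9461/17012 + 1547/12326) = -16134/39011 - 15660/71466925/104844956 = -16134/39011 - 15660*104844956/71466925 = -16134/39011 - 328374402192/14293385 = -12810444413385702/557599242235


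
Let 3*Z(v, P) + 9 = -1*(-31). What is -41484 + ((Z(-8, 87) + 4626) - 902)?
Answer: -113258/3 ≈ -37753.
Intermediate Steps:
Z(v, P) = 22/3 (Z(v, P) = -3 + (-1*(-31))/3 = -3 + (1/3)*31 = -3 + 31/3 = 22/3)
-41484 + ((Z(-8, 87) + 4626) - 902) = -41484 + ((22/3 + 4626) - 902) = -41484 + (13900/3 - 902) = -41484 + 11194/3 = -113258/3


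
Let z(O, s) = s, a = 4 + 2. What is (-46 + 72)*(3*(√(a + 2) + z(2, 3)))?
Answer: 234 + 156*√2 ≈ 454.62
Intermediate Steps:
a = 6
(-46 + 72)*(3*(√(a + 2) + z(2, 3))) = (-46 + 72)*(3*(√(6 + 2) + 3)) = 26*(3*(√8 + 3)) = 26*(3*(2*√2 + 3)) = 26*(3*(3 + 2*√2)) = 26*(9 + 6*√2) = 234 + 156*√2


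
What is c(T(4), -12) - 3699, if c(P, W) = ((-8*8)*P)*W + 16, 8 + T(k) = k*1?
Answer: -6755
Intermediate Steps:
T(k) = -8 + k (T(k) = -8 + k*1 = -8 + k)
c(P, W) = 16 - 64*P*W (c(P, W) = (-64*P)*W + 16 = -64*P*W + 16 = 16 - 64*P*W)
c(T(4), -12) - 3699 = (16 - 64*(-8 + 4)*(-12)) - 3699 = (16 - 64*(-4)*(-12)) - 3699 = (16 - 3072) - 3699 = -3056 - 3699 = -6755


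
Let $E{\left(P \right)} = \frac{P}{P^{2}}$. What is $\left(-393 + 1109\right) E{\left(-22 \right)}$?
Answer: $- \frac{358}{11} \approx -32.545$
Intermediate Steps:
$E{\left(P \right)} = \frac{1}{P}$ ($E{\left(P \right)} = \frac{P}{P^{2}} = \frac{1}{P}$)
$\left(-393 + 1109\right) E{\left(-22 \right)} = \frac{-393 + 1109}{-22} = 716 \left(- \frac{1}{22}\right) = - \frac{358}{11}$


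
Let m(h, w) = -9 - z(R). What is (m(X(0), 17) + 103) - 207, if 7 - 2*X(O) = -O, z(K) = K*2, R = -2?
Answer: -109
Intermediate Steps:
z(K) = 2*K
X(O) = 7/2 + O/2 (X(O) = 7/2 - (-1)*O/2 = 7/2 + O/2)
m(h, w) = -5 (m(h, w) = -9 - 2*(-2) = -9 - 1*(-4) = -9 + 4 = -5)
(m(X(0), 17) + 103) - 207 = (-5 + 103) - 207 = 98 - 207 = -109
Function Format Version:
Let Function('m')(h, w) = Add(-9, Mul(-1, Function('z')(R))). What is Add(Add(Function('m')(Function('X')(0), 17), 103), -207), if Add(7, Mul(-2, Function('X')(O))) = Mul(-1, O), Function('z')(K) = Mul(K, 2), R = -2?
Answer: -109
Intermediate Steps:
Function('z')(K) = Mul(2, K)
Function('X')(O) = Add(Rational(7, 2), Mul(Rational(1, 2), O)) (Function('X')(O) = Add(Rational(7, 2), Mul(Rational(-1, 2), Mul(-1, O))) = Add(Rational(7, 2), Mul(Rational(1, 2), O)))
Function('m')(h, w) = -5 (Function('m')(h, w) = Add(-9, Mul(-1, Mul(2, -2))) = Add(-9, Mul(-1, -4)) = Add(-9, 4) = -5)
Add(Add(Function('m')(Function('X')(0), 17), 103), -207) = Add(Add(-5, 103), -207) = Add(98, -207) = -109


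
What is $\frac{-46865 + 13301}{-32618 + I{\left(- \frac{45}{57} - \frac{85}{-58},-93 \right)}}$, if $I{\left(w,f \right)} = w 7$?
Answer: $\frac{36987528}{35939821} \approx 1.0292$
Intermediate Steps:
$I{\left(w,f \right)} = 7 w$
$\frac{-46865 + 13301}{-32618 + I{\left(- \frac{45}{57} - \frac{85}{-58},-93 \right)}} = \frac{-46865 + 13301}{-32618 + 7 \left(- \frac{45}{57} - \frac{85}{-58}\right)} = - \frac{33564}{-32618 + 7 \left(\left(-45\right) \frac{1}{57} - - \frac{85}{58}\right)} = - \frac{33564}{-32618 + 7 \left(- \frac{15}{19} + \frac{85}{58}\right)} = - \frac{33564}{-32618 + 7 \cdot \frac{745}{1102}} = - \frac{33564}{-32618 + \frac{5215}{1102}} = - \frac{33564}{- \frac{35939821}{1102}} = \left(-33564\right) \left(- \frac{1102}{35939821}\right) = \frac{36987528}{35939821}$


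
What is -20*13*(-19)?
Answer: 4940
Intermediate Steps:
-20*13*(-19) = -260*(-19) = 4940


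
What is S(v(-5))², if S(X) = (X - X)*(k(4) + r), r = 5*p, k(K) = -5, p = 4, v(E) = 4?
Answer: 0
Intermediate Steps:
r = 20 (r = 5*4 = 20)
S(X) = 0 (S(X) = (X - X)*(-5 + 20) = 0*15 = 0)
S(v(-5))² = 0² = 0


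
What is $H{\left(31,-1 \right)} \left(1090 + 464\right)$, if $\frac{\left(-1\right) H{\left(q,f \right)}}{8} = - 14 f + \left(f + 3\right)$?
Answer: $-198912$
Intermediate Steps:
$H{\left(q,f \right)} = -24 + 104 f$ ($H{\left(q,f \right)} = - 8 \left(- 14 f + \left(f + 3\right)\right) = - 8 \left(- 14 f + \left(3 + f\right)\right) = - 8 \left(3 - 13 f\right) = -24 + 104 f$)
$H{\left(31,-1 \right)} \left(1090 + 464\right) = \left(-24 + 104 \left(-1\right)\right) \left(1090 + 464\right) = \left(-24 - 104\right) 1554 = \left(-128\right) 1554 = -198912$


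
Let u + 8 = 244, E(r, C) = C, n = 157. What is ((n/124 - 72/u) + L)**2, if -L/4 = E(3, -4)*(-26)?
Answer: 9219876780625/53523856 ≈ 1.7226e+5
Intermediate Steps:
u = 236 (u = -8 + 244 = 236)
L = -416 (L = -(-16)*(-26) = -4*104 = -416)
((n/124 - 72/u) + L)**2 = ((157/124 - 72/236) - 416)**2 = ((157*(1/124) - 72*1/236) - 416)**2 = ((157/124 - 18/59) - 416)**2 = (7031/7316 - 416)**2 = (-3036425/7316)**2 = 9219876780625/53523856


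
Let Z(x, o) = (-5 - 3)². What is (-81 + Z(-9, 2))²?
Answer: 289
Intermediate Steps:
Z(x, o) = 64 (Z(x, o) = (-8)² = 64)
(-81 + Z(-9, 2))² = (-81 + 64)² = (-17)² = 289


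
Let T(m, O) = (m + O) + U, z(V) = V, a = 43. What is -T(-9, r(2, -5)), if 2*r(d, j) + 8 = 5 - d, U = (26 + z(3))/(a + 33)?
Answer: 845/76 ≈ 11.118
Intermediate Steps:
U = 29/76 (U = (26 + 3)/(43 + 33) = 29/76 ≈ 0.38158)
r(d, j) = -3/2 - d/2 (r(d, j) = -4 + (5 - d)/2 = -4 + (5/2 - d/2) = -3/2 - d/2)
T(m, O) = 29/76 + O + m (T(m, O) = (m + O) + 29/76 = (O + m) + 29/76 = 29/76 + O + m)
-T(-9, r(2, -5)) = -(29/76 + (-3/2 - ½*2) - 9) = -(29/76 + (-3/2 - 1) - 9) = -(29/76 - 5/2 - 9) = -1*(-845/76) = 845/76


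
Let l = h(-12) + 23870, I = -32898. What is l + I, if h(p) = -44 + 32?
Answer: -9040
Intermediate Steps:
h(p) = -12
l = 23858 (l = -12 + 23870 = 23858)
l + I = 23858 - 32898 = -9040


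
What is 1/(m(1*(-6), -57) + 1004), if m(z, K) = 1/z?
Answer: 6/6023 ≈ 0.00099618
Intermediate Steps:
1/(m(1*(-6), -57) + 1004) = 1/(1/(1*(-6)) + 1004) = 1/(1/(-6) + 1004) = 1/(-⅙ + 1004) = 1/(6023/6) = 6/6023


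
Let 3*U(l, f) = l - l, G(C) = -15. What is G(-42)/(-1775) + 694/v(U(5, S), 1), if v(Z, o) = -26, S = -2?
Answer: -123146/4615 ≈ -26.684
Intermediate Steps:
U(l, f) = 0 (U(l, f) = (l - l)/3 = (⅓)*0 = 0)
G(-42)/(-1775) + 694/v(U(5, S), 1) = -15/(-1775) + 694/(-26) = -15*(-1/1775) + 694*(-1/26) = 3/355 - 347/13 = -123146/4615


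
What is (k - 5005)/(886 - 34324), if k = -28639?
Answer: 16822/16719 ≈ 1.0062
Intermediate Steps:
(k - 5005)/(886 - 34324) = (-28639 - 5005)/(886 - 34324) = -33644/(-33438) = -33644*(-1/33438) = 16822/16719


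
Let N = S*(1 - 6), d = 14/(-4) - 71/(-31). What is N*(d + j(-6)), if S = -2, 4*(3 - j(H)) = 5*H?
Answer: 2880/31 ≈ 92.903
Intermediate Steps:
d = -75/62 (d = 14*(-1/4) - 71*(-1/31) = -7/2 + 71/31 = -75/62 ≈ -1.2097)
j(H) = 3 - 5*H/4
N = 10 (N = -2*(1 - 6) = -2*(-5) = 10)
N*(d + j(-6)) = 10*(-75/62 + (3 - 5/4*(-6))) = 10*(-75/62 + (3 + 15/2)) = 10*(-75/62 + 21/2) = 10*(288/31) = 2880/31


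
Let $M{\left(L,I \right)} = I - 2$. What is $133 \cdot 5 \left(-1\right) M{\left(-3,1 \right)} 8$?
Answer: $5320$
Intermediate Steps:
$M{\left(L,I \right)} = -2 + I$ ($M{\left(L,I \right)} = I - 2 = -2 + I$)
$133 \cdot 5 \left(-1\right) M{\left(-3,1 \right)} 8 = 133 \cdot 5 \left(-1\right) \left(-2 + 1\right) 8 = 133 \left(\left(-5\right) \left(-1\right)\right) 8 = 133 \cdot 5 \cdot 8 = 665 \cdot 8 = 5320$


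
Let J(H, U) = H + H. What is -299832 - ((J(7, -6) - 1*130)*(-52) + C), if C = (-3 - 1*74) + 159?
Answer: -305946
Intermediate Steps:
J(H, U) = 2*H
C = 82 (C = (-3 - 74) + 159 = -77 + 159 = 82)
-299832 - ((J(7, -6) - 1*130)*(-52) + C) = -299832 - ((2*7 - 1*130)*(-52) + 82) = -299832 - ((14 - 130)*(-52) + 82) = -299832 - (-116*(-52) + 82) = -299832 - (6032 + 82) = -299832 - 1*6114 = -299832 - 6114 = -305946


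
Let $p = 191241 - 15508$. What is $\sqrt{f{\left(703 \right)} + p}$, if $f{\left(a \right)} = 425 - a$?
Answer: $3 \sqrt{19495} \approx 418.87$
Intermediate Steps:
$p = 175733$ ($p = 191241 - 15508 = 175733$)
$\sqrt{f{\left(703 \right)} + p} = \sqrt{\left(425 - 703\right) + 175733} = \sqrt{-278 + 175733} = \sqrt{175455} = 3 \sqrt{19495}$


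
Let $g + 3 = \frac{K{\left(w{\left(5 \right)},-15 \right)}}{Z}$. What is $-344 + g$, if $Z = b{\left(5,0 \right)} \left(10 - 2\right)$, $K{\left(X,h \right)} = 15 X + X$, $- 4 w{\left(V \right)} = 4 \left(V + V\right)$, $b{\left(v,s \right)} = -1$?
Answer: $-327$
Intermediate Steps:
$w{\left(V \right)} = - 2 V$ ($w{\left(V \right)} = - \frac{4 \left(V + V\right)}{4} = - \frac{4 \cdot 2 V}{4} = - \frac{8 V}{4} = - 2 V$)
$K{\left(X,h \right)} = 16 X$
$Z = -8$ ($Z = - (10 - 2) = \left(-1\right) 8 = -8$)
$g = 17$ ($g = -3 + \frac{16 \left(\left(-2\right) 5\right)}{-8} = -3 + 16 \left(-10\right) \left(- \frac{1}{8}\right) = -3 - -20 = -3 + 20 = 17$)
$-344 + g = -344 + 17 = -327$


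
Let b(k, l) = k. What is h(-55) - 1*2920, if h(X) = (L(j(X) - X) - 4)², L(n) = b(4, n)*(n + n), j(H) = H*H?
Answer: 606929576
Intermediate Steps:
j(H) = H²
L(n) = 8*n (L(n) = 4*(n + n) = 4*(2*n) = 8*n)
h(X) = (-4 - 8*X + 8*X²)² (h(X) = (8*(X² - X) - 4)² = ((-8*X + 8*X²) - 4)² = (-4 - 8*X + 8*X²)²)
h(-55) - 1*2920 = 16*(-1 - 2*(-55) + 2*(-55)²)² - 1*2920 = 16*(-1 + 110 + 2*3025)² - 2920 = 16*(-1 + 110 + 6050)² - 2920 = 16*6159² - 2920 = 16*37933281 - 2920 = 606932496 - 2920 = 606929576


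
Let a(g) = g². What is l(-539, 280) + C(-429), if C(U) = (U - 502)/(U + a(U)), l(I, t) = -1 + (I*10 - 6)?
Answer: -990954895/183612 ≈ -5397.0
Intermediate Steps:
l(I, t) = -7 + 10*I (l(I, t) = -1 + (10*I - 6) = -1 + (-6 + 10*I) = -7 + 10*I)
C(U) = (-502 + U)/(U + U²) (C(U) = (U - 502)/(U + U²) = (-502 + U)/(U + U²))
l(-539, 280) + C(-429) = (-7 + 10*(-539)) + (-502 - 429)/((-429)*(1 - 429)) = (-7 - 5390) - 1/429*(-931)/(-428) = -5397 - 1/429*(-1/428)*(-931) = -5397 - 931/183612 = -990954895/183612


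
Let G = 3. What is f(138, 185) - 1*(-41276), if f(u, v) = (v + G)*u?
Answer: 67220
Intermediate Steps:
f(u, v) = u*(3 + v) (f(u, v) = (v + 3)*u = (3 + v)*u = u*(3 + v))
f(138, 185) - 1*(-41276) = 138*(3 + 185) - 1*(-41276) = 138*188 + 41276 = 25944 + 41276 = 67220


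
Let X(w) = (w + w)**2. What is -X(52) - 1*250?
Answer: -11066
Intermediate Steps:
X(w) = 4*w**2 (X(w) = (2*w)**2 = 4*w**2)
-X(52) - 1*250 = -4*52**2 - 1*250 = -4*2704 - 250 = -1*10816 - 250 = -10816 - 250 = -11066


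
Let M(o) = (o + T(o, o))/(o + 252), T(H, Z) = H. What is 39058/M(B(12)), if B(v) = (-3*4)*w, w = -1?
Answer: 429638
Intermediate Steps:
B(v) = 12 (B(v) = -3*4*(-1) = -12*(-1) = 12)
M(o) = 2*o/(252 + o) (M(o) = (o + o)/(o + 252) = (2*o)/(252 + o) = 2*o/(252 + o))
39058/M(B(12)) = 39058/((2*12/(252 + 12))) = 39058/((2*12/264)) = 39058/((2*12*(1/264))) = 39058/(1/11) = 39058*11 = 429638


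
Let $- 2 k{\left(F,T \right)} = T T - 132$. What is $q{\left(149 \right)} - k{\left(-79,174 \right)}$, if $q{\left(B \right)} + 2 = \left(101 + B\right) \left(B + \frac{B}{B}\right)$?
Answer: $52570$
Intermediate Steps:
$q{\left(B \right)} = -2 + \left(1 + B\right) \left(101 + B\right)$ ($q{\left(B \right)} = -2 + \left(101 + B\right) \left(B + \frac{B}{B}\right) = -2 + \left(101 + B\right) \left(B + 1\right) = -2 + \left(101 + B\right) \left(1 + B\right) = -2 + \left(1 + B\right) \left(101 + B\right)$)
$k{\left(F,T \right)} = 66 - \frac{T^{2}}{2}$ ($k{\left(F,T \right)} = - \frac{T T - 132}{2} = - \frac{T^{2} - 132}{2} = - \frac{-132 + T^{2}}{2} = 66 - \frac{T^{2}}{2}$)
$q{\left(149 \right)} - k{\left(-79,174 \right)} = \left(99 + 149^{2} + 102 \cdot 149\right) - \left(66 - \frac{174^{2}}{2}\right) = \left(99 + 22201 + 15198\right) - \left(66 - 15138\right) = 37498 - \left(66 - 15138\right) = 37498 - -15072 = 37498 + 15072 = 52570$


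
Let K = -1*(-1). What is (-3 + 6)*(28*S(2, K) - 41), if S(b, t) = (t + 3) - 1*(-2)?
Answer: 381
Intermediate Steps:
K = 1
S(b, t) = 5 + t (S(b, t) = (3 + t) + 2 = 5 + t)
(-3 + 6)*(28*S(2, K) - 41) = (-3 + 6)*(28*(5 + 1) - 41) = 3*(28*6 - 41) = 3*(168 - 41) = 3*127 = 381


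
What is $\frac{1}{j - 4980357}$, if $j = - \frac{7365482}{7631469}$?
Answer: $- \frac{7631469}{38007447419915} \approx -2.0079 \cdot 10^{-7}$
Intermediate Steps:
$j = - \frac{7365482}{7631469}$ ($j = \left(-7365482\right) \frac{1}{7631469} = - \frac{7365482}{7631469} \approx -0.96515$)
$\frac{1}{j - 4980357} = \frac{1}{- \frac{7365482}{7631469} - 4980357} = \frac{1}{- \frac{38007447419915}{7631469}} = - \frac{7631469}{38007447419915}$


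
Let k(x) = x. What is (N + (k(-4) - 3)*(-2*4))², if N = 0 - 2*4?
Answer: 2304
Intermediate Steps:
N = -8 (N = 0 - 8 = -8)
(N + (k(-4) - 3)*(-2*4))² = (-8 + (-4 - 3)*(-2*4))² = (-8 - 7*(-8))² = (-8 + 56)² = 48² = 2304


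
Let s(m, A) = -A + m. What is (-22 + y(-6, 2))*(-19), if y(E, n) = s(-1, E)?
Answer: 323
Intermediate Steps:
s(m, A) = m - A
y(E, n) = -1 - E
(-22 + y(-6, 2))*(-19) = (-22 + (-1 - 1*(-6)))*(-19) = (-22 + (-1 + 6))*(-19) = (-22 + 5)*(-19) = -17*(-19) = 323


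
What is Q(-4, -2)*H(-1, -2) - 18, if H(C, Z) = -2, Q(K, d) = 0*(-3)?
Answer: -18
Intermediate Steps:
Q(K, d) = 0
Q(-4, -2)*H(-1, -2) - 18 = 0*(-2) - 18 = 0 - 18 = -18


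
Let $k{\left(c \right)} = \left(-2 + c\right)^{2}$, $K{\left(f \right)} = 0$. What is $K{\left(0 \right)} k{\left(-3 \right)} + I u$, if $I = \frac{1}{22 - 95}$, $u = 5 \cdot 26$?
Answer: $- \frac{130}{73} \approx -1.7808$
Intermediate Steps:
$u = 130$
$I = - \frac{1}{73}$ ($I = \frac{1}{-73} = - \frac{1}{73} \approx -0.013699$)
$K{\left(0 \right)} k{\left(-3 \right)} + I u = 0 \left(-2 - 3\right)^{2} - \frac{130}{73} = 0 \left(-5\right)^{2} - \frac{130}{73} = 0 \cdot 25 - \frac{130}{73} = 0 - \frac{130}{73} = - \frac{130}{73}$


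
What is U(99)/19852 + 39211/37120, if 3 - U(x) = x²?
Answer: 103678753/184226560 ≈ 0.56278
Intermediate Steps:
U(x) = 3 - x²
U(99)/19852 + 39211/37120 = (3 - 1*99²)/19852 + 39211/37120 = (3 - 1*9801)*(1/19852) + 39211*(1/37120) = (3 - 9801)*(1/19852) + 39211/37120 = -9798*1/19852 + 39211/37120 = -4899/9926 + 39211/37120 = 103678753/184226560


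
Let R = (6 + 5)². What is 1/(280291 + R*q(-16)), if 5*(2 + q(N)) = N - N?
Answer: 1/280049 ≈ 3.5708e-6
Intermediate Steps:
q(N) = -2 (q(N) = -2 + (N - N)/5 = -2 + (⅕)*0 = -2 + 0 = -2)
R = 121 (R = 11² = 121)
1/(280291 + R*q(-16)) = 1/(280291 + 121*(-2)) = 1/(280291 - 242) = 1/280049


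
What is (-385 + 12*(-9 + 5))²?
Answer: 187489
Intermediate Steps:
(-385 + 12*(-9 + 5))² = (-385 + 12*(-4))² = (-385 - 48)² = (-433)² = 187489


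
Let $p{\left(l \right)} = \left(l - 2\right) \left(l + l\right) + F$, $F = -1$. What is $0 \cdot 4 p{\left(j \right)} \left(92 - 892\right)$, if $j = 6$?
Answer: $0$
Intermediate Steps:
$p{\left(l \right)} = -1 + 2 l \left(-2 + l\right)$ ($p{\left(l \right)} = \left(l - 2\right) \left(l + l\right) - 1 = \left(-2 + l\right) 2 l - 1 = 2 l \left(-2 + l\right) - 1 = -1 + 2 l \left(-2 + l\right)$)
$0 \cdot 4 p{\left(j \right)} \left(92 - 892\right) = 0 \cdot 4 \left(-1 - 24 + 2 \cdot 6^{2}\right) \left(92 - 892\right) = 0 \left(-1 - 24 + 2 \cdot 36\right) \left(92 - 892\right) = 0 \left(-1 - 24 + 72\right) \left(-800\right) = 0 \cdot 47 \left(-800\right) = 0 \left(-800\right) = 0$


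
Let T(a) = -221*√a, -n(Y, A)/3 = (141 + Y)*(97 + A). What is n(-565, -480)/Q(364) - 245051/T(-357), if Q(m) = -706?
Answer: 243588/353 - 245051*I*√357/78897 ≈ 690.05 - 58.685*I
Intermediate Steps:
n(Y, A) = -3*(97 + A)*(141 + Y) (n(Y, A) = -3*(141 + Y)*(97 + A) = -3*(97 + A)*(141 + Y))
n(-565, -480)/Q(364) - 245051/T(-357) = (-41031 - 423*(-480) - 291*(-565) - 3*(-480)*(-565))/(-706) - 245051*I*√357/78897 = (-41031 + 203040 + 164415 - 813600)*(-1/706) - 245051*I*√357/78897 = -487176*(-1/706) - 245051*I*√357/78897 = 243588/353 - 245051*I*√357/78897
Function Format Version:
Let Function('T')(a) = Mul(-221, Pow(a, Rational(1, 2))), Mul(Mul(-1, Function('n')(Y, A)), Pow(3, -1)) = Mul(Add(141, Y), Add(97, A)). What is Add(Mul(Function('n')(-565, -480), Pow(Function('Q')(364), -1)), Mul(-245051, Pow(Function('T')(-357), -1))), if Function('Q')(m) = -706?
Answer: Add(Rational(243588, 353), Mul(Rational(-245051, 78897), I, Pow(357, Rational(1, 2)))) ≈ Add(690.05, Mul(-58.685, I))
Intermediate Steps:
Function('n')(Y, A) = Mul(-3, Add(97, A), Add(141, Y)) (Function('n')(Y, A) = Mul(-3, Mul(Add(141, Y), Add(97, A))) = Mul(-3, Mul(Add(97, A), Add(141, Y))) = Mul(-3, Add(97, A), Add(141, Y)))
Add(Mul(Function('n')(-565, -480), Pow(Function('Q')(364), -1)), Mul(-245051, Pow(Function('T')(-357), -1))) = Add(Mul(Add(-41031, Mul(-423, -480), Mul(-291, -565), Mul(-3, -480, -565)), Pow(-706, -1)), Mul(-245051, Pow(Mul(-221, Pow(-357, Rational(1, 2))), -1))) = Add(Mul(Add(-41031, 203040, 164415, -813600), Rational(-1, 706)), Mul(-245051, Pow(Mul(-221, Mul(I, Pow(357, Rational(1, 2)))), -1))) = Add(Mul(-487176, Rational(-1, 706)), Mul(-245051, Pow(Mul(-221, I, Pow(357, Rational(1, 2))), -1))) = Add(Rational(243588, 353), Mul(-245051, Mul(Rational(1, 78897), I, Pow(357, Rational(1, 2))))) = Add(Rational(243588, 353), Mul(Rational(-245051, 78897), I, Pow(357, Rational(1, 2))))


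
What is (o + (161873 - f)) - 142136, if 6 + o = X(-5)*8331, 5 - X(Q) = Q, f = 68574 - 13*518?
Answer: 41201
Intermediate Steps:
f = 61840 (f = 68574 - 1*6734 = 68574 - 6734 = 61840)
X(Q) = 5 - Q
o = 83304 (o = -6 + (5 - 1*(-5))*8331 = -6 + (5 + 5)*8331 = -6 + 10*8331 = -6 + 83310 = 83304)
(o + (161873 - f)) - 142136 = (83304 + (161873 - 1*61840)) - 142136 = (83304 + (161873 - 61840)) - 142136 = (83304 + 100033) - 142136 = 183337 - 142136 = 41201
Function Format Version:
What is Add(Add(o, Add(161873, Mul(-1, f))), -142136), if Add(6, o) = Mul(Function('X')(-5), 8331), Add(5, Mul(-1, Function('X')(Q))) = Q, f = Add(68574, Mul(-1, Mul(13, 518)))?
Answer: 41201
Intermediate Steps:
f = 61840 (f = Add(68574, Mul(-1, 6734)) = Add(68574, -6734) = 61840)
Function('X')(Q) = Add(5, Mul(-1, Q))
o = 83304 (o = Add(-6, Mul(Add(5, Mul(-1, -5)), 8331)) = Add(-6, Mul(Add(5, 5), 8331)) = Add(-6, Mul(10, 8331)) = Add(-6, 83310) = 83304)
Add(Add(o, Add(161873, Mul(-1, f))), -142136) = Add(Add(83304, Add(161873, Mul(-1, 61840))), -142136) = Add(Add(83304, Add(161873, -61840)), -142136) = Add(Add(83304, 100033), -142136) = Add(183337, -142136) = 41201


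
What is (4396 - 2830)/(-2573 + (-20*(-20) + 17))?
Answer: -783/1078 ≈ -0.72635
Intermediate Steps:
(4396 - 2830)/(-2573 + (-20*(-20) + 17)) = 1566/(-2573 + (400 + 17)) = 1566/(-2573 + 417) = 1566/(-2156) = 1566*(-1/2156) = -783/1078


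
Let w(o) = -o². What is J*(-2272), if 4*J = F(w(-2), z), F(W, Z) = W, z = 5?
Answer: 2272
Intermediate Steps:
J = -1 (J = (-1*(-2)²)/4 = (-1*4)/4 = (¼)*(-4) = -1)
J*(-2272) = -1*(-2272) = 2272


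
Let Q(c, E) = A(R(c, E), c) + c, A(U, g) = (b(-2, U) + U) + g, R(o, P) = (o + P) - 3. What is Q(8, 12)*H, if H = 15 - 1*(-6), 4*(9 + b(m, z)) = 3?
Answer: 2079/4 ≈ 519.75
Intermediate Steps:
R(o, P) = -3 + P + o (R(o, P) = (P + o) - 3 = -3 + P + o)
b(m, z) = -33/4 (b(m, z) = -9 + (¼)*3 = -9 + ¾ = -33/4)
H = 21 (H = 15 + 6 = 21)
A(U, g) = -33/4 + U + g (A(U, g) = (-33/4 + U) + g = -33/4 + U + g)
Q(c, E) = -45/4 + E + 3*c (Q(c, E) = (-33/4 + (-3 + E + c) + c) + c = (-45/4 + E + 2*c) + c = -45/4 + E + 3*c)
Q(8, 12)*H = (-45/4 + 12 + 3*8)*21 = (-45/4 + 12 + 24)*21 = (99/4)*21 = 2079/4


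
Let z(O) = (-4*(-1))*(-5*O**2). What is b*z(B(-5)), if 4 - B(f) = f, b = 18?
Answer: -29160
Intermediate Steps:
B(f) = 4 - f
z(O) = -20*O**2 (z(O) = 4*(-5*O**2) = -20*O**2)
b*z(B(-5)) = 18*(-20*(4 - 1*(-5))**2) = 18*(-20*(4 + 5)**2) = 18*(-20*9**2) = 18*(-20*81) = 18*(-1620) = -29160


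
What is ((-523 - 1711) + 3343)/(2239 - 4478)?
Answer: -1109/2239 ≈ -0.49531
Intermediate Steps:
((-523 - 1711) + 3343)/(2239 - 4478) = (-2234 + 3343)/(-2239) = 1109*(-1/2239) = -1109/2239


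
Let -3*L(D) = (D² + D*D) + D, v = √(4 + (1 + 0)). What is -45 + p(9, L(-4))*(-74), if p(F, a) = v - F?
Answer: 621 - 74*√5 ≈ 455.53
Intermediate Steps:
v = √5 (v = √(4 + 1) = √5 ≈ 2.2361)
L(D) = -2*D²/3 - D/3 (L(D) = -((D² + D*D) + D)/3 = -((D² + D²) + D)/3 = -(2*D² + D)/3 = -(D + 2*D²)/3 = -2*D²/3 - D/3)
p(F, a) = √5 - F
-45 + p(9, L(-4))*(-74) = -45 + (√5 - 1*9)*(-74) = -45 + (√5 - 9)*(-74) = -45 + (-9 + √5)*(-74) = -45 + (666 - 74*√5) = 621 - 74*√5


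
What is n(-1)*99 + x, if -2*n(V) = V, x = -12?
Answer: 75/2 ≈ 37.500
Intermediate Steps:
n(V) = -V/2
n(-1)*99 + x = -½*(-1)*99 - 12 = (½)*99 - 12 = 99/2 - 12 = 75/2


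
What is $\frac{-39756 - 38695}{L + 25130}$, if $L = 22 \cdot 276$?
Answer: $- \frac{78451}{31202} \approx -2.5143$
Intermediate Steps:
$L = 6072$
$\frac{-39756 - 38695}{L + 25130} = \frac{-39756 - 38695}{6072 + 25130} = - \frac{78451}{31202}$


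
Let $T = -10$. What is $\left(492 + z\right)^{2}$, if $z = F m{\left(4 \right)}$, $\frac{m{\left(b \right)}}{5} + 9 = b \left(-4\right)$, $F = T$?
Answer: $3034564$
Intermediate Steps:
$F = -10$
$m{\left(b \right)} = -45 - 20 b$ ($m{\left(b \right)} = -45 + 5 b \left(-4\right) = -45 + 5 \left(- 4 b\right) = -45 - 20 b$)
$z = 1250$ ($z = - 10 \left(-45 - 80\right) = \left(-10\right) \left(-125\right) = 1250$)
$\left(492 + z\right)^{2} = \left(492 + 1250\right)^{2} = 1742^{2} = 3034564$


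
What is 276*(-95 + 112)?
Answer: 4692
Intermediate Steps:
276*(-95 + 112) = 276*17 = 4692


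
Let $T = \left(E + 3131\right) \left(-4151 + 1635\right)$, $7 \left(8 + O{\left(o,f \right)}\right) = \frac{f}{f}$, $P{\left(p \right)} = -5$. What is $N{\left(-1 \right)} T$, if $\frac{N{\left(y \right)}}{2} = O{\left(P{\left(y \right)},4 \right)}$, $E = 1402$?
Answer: $\frac{1254553080}{7} \approx 1.7922 \cdot 10^{8}$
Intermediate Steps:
$O{\left(o,f \right)} = - \frac{55}{7}$ ($O{\left(o,f \right)} = -8 + \frac{f \frac{1}{f}}{7} = -8 + \frac{1}{7} \cdot 1 = -8 + \frac{1}{7} = - \frac{55}{7}$)
$N{\left(y \right)} = - \frac{110}{7}$ ($N{\left(y \right)} = 2 \left(- \frac{55}{7}\right) = - \frac{110}{7}$)
$T = -11405028$ ($T = \left(1402 + 3131\right) \left(-4151 + 1635\right) = 4533 \left(-2516\right) = -11405028$)
$N{\left(-1 \right)} T = \left(- \frac{110}{7}\right) \left(-11405028\right) = \frac{1254553080}{7}$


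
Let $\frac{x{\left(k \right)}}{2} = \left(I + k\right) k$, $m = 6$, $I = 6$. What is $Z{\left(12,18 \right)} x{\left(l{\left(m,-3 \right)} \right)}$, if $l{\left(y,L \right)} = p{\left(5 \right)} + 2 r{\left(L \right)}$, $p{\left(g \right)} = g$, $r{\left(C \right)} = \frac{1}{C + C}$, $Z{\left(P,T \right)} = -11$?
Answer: $- \frac{9856}{9} \approx -1095.1$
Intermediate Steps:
$r{\left(C \right)} = \frac{1}{2 C}$
$l{\left(y,L \right)} = 5 + \frac{1}{L}$ ($l{\left(y,L \right)} = 5 + 2 \frac{1}{2 L} = 5 + \frac{1}{L}$)
$x{\left(k \right)} = 2 k \left(6 + k\right)$ ($x{\left(k \right)} = 2 \left(6 + k\right) k = 2 k \left(6 + k\right)$)
$Z{\left(12,18 \right)} x{\left(l{\left(m,-3 \right)} \right)} = - 11 \cdot 2 \left(5 + \frac{1}{-3}\right) \left(6 + \left(5 + \frac{1}{-3}\right)\right) = - 11 \cdot 2 \left(5 - \frac{1}{3}\right) \left(6 + \left(5 - \frac{1}{3}\right)\right) = - 11 \cdot 2 \cdot \frac{14}{3} \left(6 + \frac{14}{3}\right) = - 11 \cdot 2 \cdot \frac{14}{3} \cdot \frac{32}{3} = \left(-11\right) \frac{896}{9} = - \frac{9856}{9}$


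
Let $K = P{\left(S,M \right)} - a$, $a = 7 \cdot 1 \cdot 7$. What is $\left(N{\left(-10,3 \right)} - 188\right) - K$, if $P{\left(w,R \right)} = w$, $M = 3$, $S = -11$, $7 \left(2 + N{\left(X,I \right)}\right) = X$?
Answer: $- \frac{920}{7} \approx -131.43$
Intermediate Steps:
$N{\left(X,I \right)} = -2 + \frac{X}{7}$
$a = 49$ ($a = 7 \cdot 7 = 49$)
$K = -60$ ($K = -11 - 49 = -60$)
$\left(N{\left(-10,3 \right)} - 188\right) - K = \left(\left(-2 + \frac{1}{7} \left(-10\right)\right) - 188\right) - -60 = \left(\left(-2 - \frac{10}{7}\right) - 188\right) + 60 = \left(- \frac{24}{7} - 188\right) + 60 = - \frac{1340}{7} + 60 = - \frac{920}{7}$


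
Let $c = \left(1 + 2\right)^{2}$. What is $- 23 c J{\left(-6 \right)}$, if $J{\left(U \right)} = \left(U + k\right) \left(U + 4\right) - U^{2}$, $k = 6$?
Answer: $7452$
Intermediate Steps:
$c = 9$ ($c = 3^{2} = 9$)
$J{\left(U \right)} = - U^{2} + \left(4 + U\right) \left(6 + U\right)$ ($J{\left(U \right)} = \left(U + 6\right) \left(U + 4\right) - U^{2} = \left(6 + U\right) \left(4 + U\right) - U^{2} = \left(4 + U\right) \left(6 + U\right) - U^{2} = - U^{2} + \left(4 + U\right) \left(6 + U\right)$)
$- 23 c J{\left(-6 \right)} = \left(-23\right) 9 \left(24 + 10 \left(-6\right)\right) = - 207 \left(24 - 60\right) = \left(-207\right) \left(-36\right) = 7452$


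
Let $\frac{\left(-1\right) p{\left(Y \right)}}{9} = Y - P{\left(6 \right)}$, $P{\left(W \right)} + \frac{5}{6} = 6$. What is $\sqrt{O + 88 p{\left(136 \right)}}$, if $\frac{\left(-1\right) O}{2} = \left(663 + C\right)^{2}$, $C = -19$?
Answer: $2 i \sqrt{233273} \approx 965.97 i$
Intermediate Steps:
$P{\left(W \right)} = \frac{31}{6}$ ($P{\left(W \right)} = - \frac{5}{6} + 6 = \frac{31}{6}$)
$O = -829472$ ($O = - 2 \left(663 - 19\right)^{2} = - 2 \cdot 644^{2} = \left(-2\right) 414736 = -829472$)
$p{\left(Y \right)} = \frac{93}{2} - 9 Y$ ($p{\left(Y \right)} = - 9 \left(Y - \frac{31}{6}\right) = - 9 \left(- \frac{31}{6} + Y\right) = \frac{93}{2} - 9 Y$)
$\sqrt{O + 88 p{\left(136 \right)}} = \sqrt{-829472 + 88 \left(\frac{93}{2} - 1224\right)} = \sqrt{-829472 + 88 \left(- \frac{2355}{2}\right)} = \sqrt{-829472 - 103620} = \sqrt{-933092} = 2 i \sqrt{233273}$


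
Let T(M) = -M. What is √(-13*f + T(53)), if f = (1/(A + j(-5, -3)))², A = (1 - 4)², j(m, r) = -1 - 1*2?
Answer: I*√1921/6 ≈ 7.3049*I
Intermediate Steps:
j(m, r) = -3 (j(m, r) = -1 - 2 = -3)
A = 9 (A = (-3)² = 9)
f = 1/36 (f = (1/(9 - 3))² = (1/6)² = (⅙)² = 1/36 ≈ 0.027778)
√(-13*f + T(53)) = √(-13*1/36 - 1*53) = √(-13/36 - 53) = √(-1921/36) = I*√1921/6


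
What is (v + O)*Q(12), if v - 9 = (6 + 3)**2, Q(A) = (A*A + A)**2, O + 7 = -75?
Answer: 194688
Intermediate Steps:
O = -82 (O = -7 - 75 = -82)
Q(A) = (A + A**2)**2 (Q(A) = (A**2 + A)**2 = (A + A**2)**2)
v = 90 (v = 9 + (6 + 3)**2 = 9 + 9**2 = 9 + 81 = 90)
(v + O)*Q(12) = (90 - 82)*(12**2*(1 + 12)**2) = 8*(144*13**2) = 8*(144*169) = 8*24336 = 194688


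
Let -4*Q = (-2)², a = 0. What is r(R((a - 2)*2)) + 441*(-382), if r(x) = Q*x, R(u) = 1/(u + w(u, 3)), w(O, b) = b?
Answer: -168461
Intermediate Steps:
Q = -1 (Q = -¼*(-2)² = -¼*4 = -1)
R(u) = 1/(3 + u) (R(u) = 1/(u + 3) = 1/(3 + u))
r(x) = -x
r(R((a - 2)*2)) + 441*(-382) = -1/(3 + (0 - 2)*2) + 441*(-382) = -1/(3 - 2*2) - 168462 = -1/(3 - 4) - 168462 = -1/(-1) - 168462 = -1*(-1) - 168462 = 1 - 168462 = -168461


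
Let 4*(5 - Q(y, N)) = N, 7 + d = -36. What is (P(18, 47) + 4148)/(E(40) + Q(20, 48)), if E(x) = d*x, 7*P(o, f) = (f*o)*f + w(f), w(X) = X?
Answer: -9835/1727 ≈ -5.6948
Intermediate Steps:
d = -43 (d = -7 - 36 = -43)
P(o, f) = f/7 + o*f**2/7 (P(o, f) = ((f*o)*f + f)/7 = (o*f**2 + f)/7 = (f + o*f**2)/7 = f/7 + o*f**2/7)
E(x) = -43*x
Q(y, N) = 5 - N/4
(P(18, 47) + 4148)/(E(40) + Q(20, 48)) = ((1/7)*47*(1 + 47*18) + 4148)/(-43*40 + (5 - 1/4*48)) = ((1/7)*47*(1 + 846) + 4148)/(-1720 + (5 - 12)) = ((1/7)*47*847 + 4148)/(-1720 - 7) = (5687 + 4148)/(-1727) = 9835*(-1/1727) = -9835/1727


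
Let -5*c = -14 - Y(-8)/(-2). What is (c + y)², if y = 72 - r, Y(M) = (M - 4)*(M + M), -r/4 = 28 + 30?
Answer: 2067844/25 ≈ 82714.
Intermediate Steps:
r = -232 (r = -4*(28 + 30) = -4*58 = -232)
Y(M) = 2*M*(-4 + M) (Y(M) = (-4 + M)*(2*M) = 2*M*(-4 + M))
y = 304 (y = 72 - 1*(-232) = 72 + 232 = 304)
c = -82/5 (c = -(-14 - 2*(-8)*(-4 - 8)/(-2))/5 = -(-14 - 2*(-8)*(-12)*(-1)/2)/5 = -(-14 - 192*(-1)/2)/5 = -(-14 - 1*(-96))/5 = -(-14 + 96)/5 = -⅕*82 = -82/5 ≈ -16.400)
(c + y)² = (-82/5 + 304)² = (1438/5)² = 2067844/25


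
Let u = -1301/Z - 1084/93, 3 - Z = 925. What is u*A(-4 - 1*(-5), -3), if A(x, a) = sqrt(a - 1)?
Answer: -878455*I/42873 ≈ -20.49*I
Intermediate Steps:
Z = -922 (Z = 3 - 1*925 = 3 - 925 = -922)
A(x, a) = sqrt(-1 + a)
u = -878455/85746 (u = -1301/(-922) - 1084/93 = -1301*(-1/922) - 1084*1/93 = 1301/922 - 1084/93 = -878455/85746 ≈ -10.245)
u*A(-4 - 1*(-5), -3) = -878455*sqrt(-1 - 3)/85746 = -878455*I/42873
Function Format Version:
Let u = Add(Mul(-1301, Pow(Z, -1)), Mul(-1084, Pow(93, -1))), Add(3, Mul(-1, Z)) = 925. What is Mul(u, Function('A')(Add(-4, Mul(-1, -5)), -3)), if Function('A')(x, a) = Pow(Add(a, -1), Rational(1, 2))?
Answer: Mul(Rational(-878455, 42873), I) ≈ Mul(-20.490, I)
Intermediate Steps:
Z = -922 (Z = Add(3, Mul(-1, 925)) = Add(3, -925) = -922)
Function('A')(x, a) = Pow(Add(-1, a), Rational(1, 2))
u = Rational(-878455, 85746) (u = Add(Mul(-1301, Pow(-922, -1)), Mul(-1084, Pow(93, -1))) = Add(Mul(-1301, Rational(-1, 922)), Mul(-1084, Rational(1, 93))) = Add(Rational(1301, 922), Rational(-1084, 93)) = Rational(-878455, 85746) ≈ -10.245)
Mul(u, Function('A')(Add(-4, Mul(-1, -5)), -3)) = Mul(Rational(-878455, 85746), Pow(Add(-1, -3), Rational(1, 2))) = Mul(Rational(-878455, 85746), Pow(-4, Rational(1, 2))) = Mul(Rational(-878455, 85746), Mul(2, I)) = Mul(Rational(-878455, 42873), I)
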